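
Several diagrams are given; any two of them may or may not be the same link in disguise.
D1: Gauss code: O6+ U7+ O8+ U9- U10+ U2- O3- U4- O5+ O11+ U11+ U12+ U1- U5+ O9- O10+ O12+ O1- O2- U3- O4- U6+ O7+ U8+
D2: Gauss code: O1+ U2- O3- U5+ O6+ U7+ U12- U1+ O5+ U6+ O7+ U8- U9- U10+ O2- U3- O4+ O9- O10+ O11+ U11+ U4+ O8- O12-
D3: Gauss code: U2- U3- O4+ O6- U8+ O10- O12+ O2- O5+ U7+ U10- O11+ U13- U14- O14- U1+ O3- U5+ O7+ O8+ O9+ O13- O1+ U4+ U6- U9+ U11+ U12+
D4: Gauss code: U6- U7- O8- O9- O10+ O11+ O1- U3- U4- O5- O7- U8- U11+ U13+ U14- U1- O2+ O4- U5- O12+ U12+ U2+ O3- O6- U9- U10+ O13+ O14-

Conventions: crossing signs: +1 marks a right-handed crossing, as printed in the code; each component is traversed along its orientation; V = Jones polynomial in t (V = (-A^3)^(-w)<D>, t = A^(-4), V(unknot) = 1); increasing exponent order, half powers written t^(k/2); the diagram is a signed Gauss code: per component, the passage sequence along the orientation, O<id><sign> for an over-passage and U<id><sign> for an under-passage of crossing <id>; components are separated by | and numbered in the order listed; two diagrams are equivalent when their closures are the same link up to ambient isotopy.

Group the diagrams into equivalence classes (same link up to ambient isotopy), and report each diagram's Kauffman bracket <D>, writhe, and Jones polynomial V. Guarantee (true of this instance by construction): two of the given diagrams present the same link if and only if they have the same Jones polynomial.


classes: {D1, D2} | {D3} | {D4}
V(D1) = -t^-3 + t^-2 - t^-1 + 3 - t + t^2 - t^3  [12 crossings, <D> = -A^-6 + A^-2 - A^2 + 3A^6 - A^10 + A^14 - A^18, w = +2]
V(D2) = -t^-3 + t^-2 - t^-1 + 3 - t + t^2 - t^3  [12 crossings, <D> = -A^-6 + A^-2 - A^2 + 3A^6 - A^10 + A^14 - A^18, w = +2]
D3 (bracket A^6; 14 crossings at w = +2): V = 1
D4 (bracket A^-8 - A^-4 + 2 - A^4 + A^8 - A^12; 14 crossings at w = -4): V = -t^-6 + t^-5 - t^-4 + 2t^-3 - t^-2 + t^-1
insight: comparing 4 Jones polynomials yields 3 groups


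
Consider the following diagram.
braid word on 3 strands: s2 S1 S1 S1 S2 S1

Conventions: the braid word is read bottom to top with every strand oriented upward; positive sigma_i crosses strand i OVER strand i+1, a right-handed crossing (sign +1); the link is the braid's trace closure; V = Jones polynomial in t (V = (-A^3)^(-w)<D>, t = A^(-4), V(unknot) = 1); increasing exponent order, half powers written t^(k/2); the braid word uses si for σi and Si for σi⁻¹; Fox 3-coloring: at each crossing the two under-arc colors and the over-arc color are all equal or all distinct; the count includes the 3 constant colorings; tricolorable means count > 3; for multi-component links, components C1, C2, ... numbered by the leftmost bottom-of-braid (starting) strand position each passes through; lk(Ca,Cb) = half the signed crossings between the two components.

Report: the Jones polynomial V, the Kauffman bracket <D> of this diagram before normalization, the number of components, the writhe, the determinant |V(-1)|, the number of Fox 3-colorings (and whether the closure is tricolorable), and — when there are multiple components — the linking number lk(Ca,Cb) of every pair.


Jones polynomial: V(t) = -t^-4 + t^-3 + t^-1
<D> = A^-8 + 1 - A^4; writhe -4
components 1, writhe -4 (6 crossings)
3-colorings: 9 of 3^6, det 3 — tricolorable
note: V spans 3 powers of t: at least 3 crossings in any diagram


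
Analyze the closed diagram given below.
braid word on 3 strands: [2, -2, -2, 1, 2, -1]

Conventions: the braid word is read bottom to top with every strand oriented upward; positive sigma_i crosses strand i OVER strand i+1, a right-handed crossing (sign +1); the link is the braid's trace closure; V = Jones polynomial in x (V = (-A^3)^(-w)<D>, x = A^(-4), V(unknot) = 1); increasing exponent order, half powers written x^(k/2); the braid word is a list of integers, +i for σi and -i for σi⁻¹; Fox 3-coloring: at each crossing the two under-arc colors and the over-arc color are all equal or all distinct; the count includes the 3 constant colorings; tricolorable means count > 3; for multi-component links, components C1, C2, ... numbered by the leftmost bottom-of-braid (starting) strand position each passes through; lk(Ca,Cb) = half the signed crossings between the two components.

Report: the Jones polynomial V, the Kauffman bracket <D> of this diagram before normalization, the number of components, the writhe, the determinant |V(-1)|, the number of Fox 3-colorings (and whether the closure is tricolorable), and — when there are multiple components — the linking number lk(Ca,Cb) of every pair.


V = 1
<D> = 1 (w = 0)
1 component over 6 crossings, w = 0
3 Fox colorings among 3^6, |V(-1)| = 1: not tricolorable
why: det 1 = |V(-1)|; not divisible by 3, so not tricolorable


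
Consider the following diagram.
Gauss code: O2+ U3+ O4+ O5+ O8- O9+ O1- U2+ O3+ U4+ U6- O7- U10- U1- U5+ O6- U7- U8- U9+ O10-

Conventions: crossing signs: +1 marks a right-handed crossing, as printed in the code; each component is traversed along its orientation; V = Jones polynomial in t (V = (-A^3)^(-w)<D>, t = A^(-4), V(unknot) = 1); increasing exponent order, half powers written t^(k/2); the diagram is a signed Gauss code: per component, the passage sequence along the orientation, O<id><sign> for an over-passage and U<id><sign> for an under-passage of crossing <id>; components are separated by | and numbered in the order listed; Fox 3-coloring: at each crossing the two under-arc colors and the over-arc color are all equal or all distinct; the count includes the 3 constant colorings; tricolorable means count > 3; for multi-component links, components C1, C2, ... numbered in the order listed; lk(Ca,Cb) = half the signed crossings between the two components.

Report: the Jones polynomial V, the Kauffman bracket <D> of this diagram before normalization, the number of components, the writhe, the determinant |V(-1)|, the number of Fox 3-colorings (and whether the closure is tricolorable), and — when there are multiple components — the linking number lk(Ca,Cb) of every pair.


Jones polynomial: V(t) = -t^-3 + t^-2 - t^-1 + 3 - t + t^2 - t^3
<D> = -A^-12 + A^-8 - A^-4 + 3 - A^4 + A^8 - A^12; writhe 0
components 1, writhe 0 (10 crossings)
3-colorings: 27 of 3^10, det 9 — tricolorable
note: V spans 6 powers of t: at least 6 crossings in any diagram


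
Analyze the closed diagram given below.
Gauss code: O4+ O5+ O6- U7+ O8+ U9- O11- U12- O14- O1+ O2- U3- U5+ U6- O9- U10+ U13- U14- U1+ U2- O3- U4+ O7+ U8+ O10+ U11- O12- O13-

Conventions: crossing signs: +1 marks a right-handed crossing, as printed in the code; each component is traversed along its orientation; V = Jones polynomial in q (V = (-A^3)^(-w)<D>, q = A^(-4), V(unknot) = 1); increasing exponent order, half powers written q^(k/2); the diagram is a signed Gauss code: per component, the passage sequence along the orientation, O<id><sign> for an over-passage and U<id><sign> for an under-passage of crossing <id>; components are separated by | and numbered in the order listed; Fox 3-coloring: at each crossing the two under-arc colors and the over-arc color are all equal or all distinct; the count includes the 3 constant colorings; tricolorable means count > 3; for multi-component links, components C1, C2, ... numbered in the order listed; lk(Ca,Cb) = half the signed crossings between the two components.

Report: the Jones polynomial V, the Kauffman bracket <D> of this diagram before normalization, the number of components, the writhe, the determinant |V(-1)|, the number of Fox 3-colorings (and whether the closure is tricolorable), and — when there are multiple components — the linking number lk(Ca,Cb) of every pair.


Jones polynomial: V(q) = -q^-5 + q^-4 - q^-3 + 2q^-2 - q^-1 + 2 - q
<D> = -A^-10 + 2A^-6 - A^-2 + 2A^2 - A^6 + A^10 - A^14; writhe -2
components 1, writhe -2 (14 crossings)
3-colorings: 9 of 3^14, det 9 — tricolorable
note: |V(-1)| = 9: so tricolorable, since 3 divides 9


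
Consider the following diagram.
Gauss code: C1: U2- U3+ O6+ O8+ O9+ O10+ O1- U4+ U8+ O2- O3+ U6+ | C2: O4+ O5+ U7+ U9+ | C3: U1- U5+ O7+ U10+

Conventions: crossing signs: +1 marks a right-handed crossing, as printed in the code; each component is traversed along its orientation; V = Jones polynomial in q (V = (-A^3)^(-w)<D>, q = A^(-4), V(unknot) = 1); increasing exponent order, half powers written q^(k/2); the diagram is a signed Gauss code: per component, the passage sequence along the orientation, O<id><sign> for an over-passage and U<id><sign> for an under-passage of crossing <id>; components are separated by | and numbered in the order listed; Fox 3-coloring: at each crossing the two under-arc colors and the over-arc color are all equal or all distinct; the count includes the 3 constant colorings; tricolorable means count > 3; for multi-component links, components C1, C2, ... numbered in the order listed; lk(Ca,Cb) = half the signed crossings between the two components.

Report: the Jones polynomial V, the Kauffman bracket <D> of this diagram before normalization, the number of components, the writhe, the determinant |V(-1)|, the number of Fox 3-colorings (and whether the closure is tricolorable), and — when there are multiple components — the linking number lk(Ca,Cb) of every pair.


V = q + 2q^3 + q^5
<D> = A^-2 + 2A^6 + A^14 (w = +6)
3 components over 10 crossings, w = +6
lk(C1,C2): +1
lk(C1,C3) = 0
linking number lk(C2,C3) = +1
3 Fox colorings among 3^10, |V(-1)| = 4: not tricolorable
why: the span of V is 4, within the link bound 10 + 3 - 1


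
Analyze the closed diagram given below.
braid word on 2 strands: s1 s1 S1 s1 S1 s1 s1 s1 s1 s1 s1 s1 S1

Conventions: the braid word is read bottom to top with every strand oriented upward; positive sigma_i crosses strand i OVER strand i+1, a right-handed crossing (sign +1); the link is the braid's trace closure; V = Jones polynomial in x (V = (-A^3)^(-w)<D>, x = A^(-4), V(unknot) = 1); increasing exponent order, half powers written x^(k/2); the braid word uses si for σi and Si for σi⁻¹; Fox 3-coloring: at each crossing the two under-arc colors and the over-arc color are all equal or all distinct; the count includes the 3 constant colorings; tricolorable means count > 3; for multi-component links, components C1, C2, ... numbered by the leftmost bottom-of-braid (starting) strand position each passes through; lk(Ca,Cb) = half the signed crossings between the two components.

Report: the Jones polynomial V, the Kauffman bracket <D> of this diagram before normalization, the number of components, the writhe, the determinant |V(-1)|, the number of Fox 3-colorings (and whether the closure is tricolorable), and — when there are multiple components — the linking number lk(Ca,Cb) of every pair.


V = x^3 + x^5 - x^6 + x^7 - x^8 + x^9 - x^10
<D> = A^-19 - A^-15 + A^-11 - A^-7 + A^-3 - A - A^9 (w = +7)
1 component over 13 crossings, w = +7
3 Fox colorings among 3^13, |V(-1)| = 7: not tricolorable
why: |V(-1)| = 7: so not tricolorable, since 3 does not divide 7


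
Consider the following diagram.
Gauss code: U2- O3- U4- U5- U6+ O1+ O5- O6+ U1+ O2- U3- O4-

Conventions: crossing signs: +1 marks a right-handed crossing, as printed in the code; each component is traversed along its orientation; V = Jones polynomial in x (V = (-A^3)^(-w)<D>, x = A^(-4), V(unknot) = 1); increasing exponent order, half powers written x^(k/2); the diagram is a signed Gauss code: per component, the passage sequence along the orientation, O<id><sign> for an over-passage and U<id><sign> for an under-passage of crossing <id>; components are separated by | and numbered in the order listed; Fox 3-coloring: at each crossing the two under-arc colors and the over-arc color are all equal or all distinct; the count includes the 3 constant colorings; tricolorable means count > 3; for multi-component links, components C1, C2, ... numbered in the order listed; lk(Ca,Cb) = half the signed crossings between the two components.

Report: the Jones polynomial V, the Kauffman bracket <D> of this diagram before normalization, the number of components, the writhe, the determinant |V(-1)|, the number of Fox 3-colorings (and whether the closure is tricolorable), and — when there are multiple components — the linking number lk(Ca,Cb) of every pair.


V(x) = -x^-4 + x^-3 + x^-1
bracket: A^-2 + A^6 - A^10, w = -2
1 component, writhe -2, over 6 crossings
det 3, colorings 9 of 3^6 — tricolorable
observation: w = -2 (over 6 crossings) is diagram-only; (-A^3)^(2) removes it from V


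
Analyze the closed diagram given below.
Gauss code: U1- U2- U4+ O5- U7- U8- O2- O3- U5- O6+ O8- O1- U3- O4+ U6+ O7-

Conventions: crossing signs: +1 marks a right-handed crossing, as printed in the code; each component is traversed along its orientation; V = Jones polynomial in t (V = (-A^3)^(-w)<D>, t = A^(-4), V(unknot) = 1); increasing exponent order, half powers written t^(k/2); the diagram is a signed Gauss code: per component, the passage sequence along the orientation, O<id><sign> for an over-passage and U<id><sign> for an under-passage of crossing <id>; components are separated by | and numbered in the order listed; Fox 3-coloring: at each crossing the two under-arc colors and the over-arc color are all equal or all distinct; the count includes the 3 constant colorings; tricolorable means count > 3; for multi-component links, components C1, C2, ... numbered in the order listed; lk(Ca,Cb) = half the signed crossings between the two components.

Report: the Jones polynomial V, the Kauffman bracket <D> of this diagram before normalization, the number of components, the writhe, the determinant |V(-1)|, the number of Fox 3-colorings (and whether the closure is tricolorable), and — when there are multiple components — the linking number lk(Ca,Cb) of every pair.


Jones polynomial: V(t) = -t^-6 + t^-5 - t^-4 + 2t^-3 - t^-2 + t^-1
<D> = A^-8 - A^-4 + 2 - A^4 + A^8 - A^12; writhe -4
components 1, writhe -4 (8 crossings)
3-colorings: 3 of 3^8, det 7 — not tricolorable
note: the span of V is 5, forcing >= 5 crossings in any diagram


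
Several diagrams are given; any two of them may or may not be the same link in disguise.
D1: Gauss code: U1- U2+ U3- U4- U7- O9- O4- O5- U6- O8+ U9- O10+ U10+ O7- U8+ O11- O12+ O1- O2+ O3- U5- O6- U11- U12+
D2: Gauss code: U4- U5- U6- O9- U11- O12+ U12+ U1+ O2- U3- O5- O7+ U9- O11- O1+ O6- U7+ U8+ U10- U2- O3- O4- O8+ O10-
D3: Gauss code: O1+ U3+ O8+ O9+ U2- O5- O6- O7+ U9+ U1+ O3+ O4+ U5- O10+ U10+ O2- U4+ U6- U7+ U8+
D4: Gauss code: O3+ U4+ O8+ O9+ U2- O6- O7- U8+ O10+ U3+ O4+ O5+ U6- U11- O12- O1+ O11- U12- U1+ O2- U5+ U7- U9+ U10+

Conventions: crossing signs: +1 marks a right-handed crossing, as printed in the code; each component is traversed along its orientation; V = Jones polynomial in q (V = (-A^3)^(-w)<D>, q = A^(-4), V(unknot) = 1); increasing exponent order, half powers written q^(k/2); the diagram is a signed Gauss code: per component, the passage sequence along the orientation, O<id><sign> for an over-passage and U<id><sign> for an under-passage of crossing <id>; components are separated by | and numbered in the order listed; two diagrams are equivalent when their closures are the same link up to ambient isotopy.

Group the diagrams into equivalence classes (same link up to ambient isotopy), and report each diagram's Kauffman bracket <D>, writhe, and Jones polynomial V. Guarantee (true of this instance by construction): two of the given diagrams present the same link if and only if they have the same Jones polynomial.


classes: {D1, D2} | {D3, D4}
V(D1) = -q^-6 + q^-5 - q^-4 + 2q^-3 - q^-2 + q^-1  [12 crossings, <D> = A^-8 - A^-4 + 2 - A^4 + A^8 - A^12, w = -4]
D2 (bracket A^-8 - A^-4 + 2 - A^4 + A^8 - A^12; 12 crossings at w = -4): V = -q^-6 + q^-5 - q^-4 + 2q^-3 - q^-2 + q^-1
D3 (bracket A^-8 - 2A^-4 + 2 - 2A^4 + 2A^8 - A^12 + A^16; 10 crossings at w = +4): V = q^-1 - 1 + 2q - 2q^2 + 2q^3 - 2q^4 + q^5
D4 (bracket A^-14 - 2A^-10 + 2A^-6 - 2A^-2 + 2A^2 - A^6 + A^10; 12 crossings at w = +2): V = q^-1 - 1 + 2q - 2q^2 + 2q^3 - 2q^4 + q^5
insight: 2 classes among 4 diagrams; unequal V(q) rules out equality


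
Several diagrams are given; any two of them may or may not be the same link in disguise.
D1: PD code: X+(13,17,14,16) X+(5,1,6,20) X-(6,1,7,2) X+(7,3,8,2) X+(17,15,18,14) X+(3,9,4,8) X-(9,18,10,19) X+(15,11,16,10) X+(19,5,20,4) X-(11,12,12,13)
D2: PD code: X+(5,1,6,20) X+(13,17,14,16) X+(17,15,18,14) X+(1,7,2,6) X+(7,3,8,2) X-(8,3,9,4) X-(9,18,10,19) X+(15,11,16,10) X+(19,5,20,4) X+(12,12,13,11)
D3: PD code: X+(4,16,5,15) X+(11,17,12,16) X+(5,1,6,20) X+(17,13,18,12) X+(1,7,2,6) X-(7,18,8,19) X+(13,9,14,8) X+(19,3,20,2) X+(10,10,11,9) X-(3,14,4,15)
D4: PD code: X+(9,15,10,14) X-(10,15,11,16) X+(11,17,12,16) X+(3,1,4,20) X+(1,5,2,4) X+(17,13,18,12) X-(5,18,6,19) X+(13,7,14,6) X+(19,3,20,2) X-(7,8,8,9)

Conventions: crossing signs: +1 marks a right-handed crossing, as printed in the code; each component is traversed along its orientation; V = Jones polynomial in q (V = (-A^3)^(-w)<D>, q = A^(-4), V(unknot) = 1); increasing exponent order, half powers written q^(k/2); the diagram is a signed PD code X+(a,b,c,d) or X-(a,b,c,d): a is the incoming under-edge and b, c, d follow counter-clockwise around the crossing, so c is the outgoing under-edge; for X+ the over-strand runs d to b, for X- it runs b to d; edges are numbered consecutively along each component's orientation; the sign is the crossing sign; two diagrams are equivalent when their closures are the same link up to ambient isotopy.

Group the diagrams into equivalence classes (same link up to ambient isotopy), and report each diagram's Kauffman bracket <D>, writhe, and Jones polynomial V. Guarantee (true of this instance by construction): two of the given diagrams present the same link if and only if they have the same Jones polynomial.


classes: {D1, D2, D3, D4}
V(D1) = q^2 + 2q^4 - 2q^5 + q^6 - 2q^7 + q^8  [10 crossings, <D> = A^-20 - 2A^-16 + A^-12 - 2A^-8 + 2A^-4 + A^4, w = +4]
D2 (bracket A^-14 - 2A^-10 + A^-6 - 2A^-2 + 2A^2 + A^10; 10 crossings at w = +6): V = q^2 + 2q^4 - 2q^5 + q^6 - 2q^7 + q^8
V(D3) = q^2 + 2q^4 - 2q^5 + q^6 - 2q^7 + q^8  (w +6, c 10, <D> = A^-14 - 2A^-10 + A^-6 - 2A^-2 + 2A^2 + A^10)
D4 (bracket A^-20 - 2A^-16 + A^-12 - 2A^-8 + 2A^-4 + A^4; 10 crossings at w = +4): V = q^2 + 2q^4 - 2q^5 + q^6 - 2q^7 + q^8
insight: one V(q) for all 4 diagrams — one class (guaranteed)


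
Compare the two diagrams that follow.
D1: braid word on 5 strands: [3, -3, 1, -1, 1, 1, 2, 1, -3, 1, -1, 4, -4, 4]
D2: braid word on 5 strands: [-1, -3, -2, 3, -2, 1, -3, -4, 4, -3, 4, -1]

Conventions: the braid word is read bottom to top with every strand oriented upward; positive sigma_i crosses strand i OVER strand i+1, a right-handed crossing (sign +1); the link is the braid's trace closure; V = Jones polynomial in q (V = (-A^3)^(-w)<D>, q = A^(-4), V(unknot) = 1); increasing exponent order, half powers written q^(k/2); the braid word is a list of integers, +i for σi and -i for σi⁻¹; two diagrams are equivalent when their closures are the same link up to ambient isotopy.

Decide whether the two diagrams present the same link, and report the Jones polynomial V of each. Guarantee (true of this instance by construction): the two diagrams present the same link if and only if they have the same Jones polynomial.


equivalent: no
D1 (bracket -A^-4 + 1 + A^8; 14 crossings at w = +4): V = q + q^3 - q^4
V(D2) = -q^-6 + q^-5 - q^-4 + 2q^-3 - q^-2 + q^-1  [12 crossings, <D> = A^-8 - A^-4 + 2 - A^4 + A^8 - A^12, w = -4]
observation: 2 values of V(q) split the 2 diagrams


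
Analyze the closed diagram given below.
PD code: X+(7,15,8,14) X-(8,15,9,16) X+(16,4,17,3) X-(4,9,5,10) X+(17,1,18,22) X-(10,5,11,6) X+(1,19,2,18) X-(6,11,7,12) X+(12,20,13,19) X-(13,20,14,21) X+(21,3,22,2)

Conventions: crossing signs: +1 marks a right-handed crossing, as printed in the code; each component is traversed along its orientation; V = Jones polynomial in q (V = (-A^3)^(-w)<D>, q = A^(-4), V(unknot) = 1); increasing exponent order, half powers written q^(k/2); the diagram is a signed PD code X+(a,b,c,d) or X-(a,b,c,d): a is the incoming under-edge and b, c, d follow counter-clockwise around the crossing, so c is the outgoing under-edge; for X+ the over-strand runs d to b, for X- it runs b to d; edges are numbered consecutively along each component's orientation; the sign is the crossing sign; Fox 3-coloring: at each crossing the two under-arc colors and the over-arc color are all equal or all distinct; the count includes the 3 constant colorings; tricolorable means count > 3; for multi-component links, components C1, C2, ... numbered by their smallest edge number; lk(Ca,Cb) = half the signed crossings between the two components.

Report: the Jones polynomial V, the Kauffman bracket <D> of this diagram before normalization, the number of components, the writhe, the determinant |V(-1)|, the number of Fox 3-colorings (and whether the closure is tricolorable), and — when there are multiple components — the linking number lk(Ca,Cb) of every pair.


Jones polynomial: V(q) = -q^-3 + q^-2 - q^-1 + 3 - q + q^2 - q^3
<D> = A^-9 - A^-5 + A^-1 - 3A^3 + A^7 - A^11 + A^15; writhe +1
components 1, writhe +1 (11 crossings)
3-colorings: 27 of 3^11, det 9 — tricolorable
note: the span of V is 6, forcing >= 6 crossings in any diagram


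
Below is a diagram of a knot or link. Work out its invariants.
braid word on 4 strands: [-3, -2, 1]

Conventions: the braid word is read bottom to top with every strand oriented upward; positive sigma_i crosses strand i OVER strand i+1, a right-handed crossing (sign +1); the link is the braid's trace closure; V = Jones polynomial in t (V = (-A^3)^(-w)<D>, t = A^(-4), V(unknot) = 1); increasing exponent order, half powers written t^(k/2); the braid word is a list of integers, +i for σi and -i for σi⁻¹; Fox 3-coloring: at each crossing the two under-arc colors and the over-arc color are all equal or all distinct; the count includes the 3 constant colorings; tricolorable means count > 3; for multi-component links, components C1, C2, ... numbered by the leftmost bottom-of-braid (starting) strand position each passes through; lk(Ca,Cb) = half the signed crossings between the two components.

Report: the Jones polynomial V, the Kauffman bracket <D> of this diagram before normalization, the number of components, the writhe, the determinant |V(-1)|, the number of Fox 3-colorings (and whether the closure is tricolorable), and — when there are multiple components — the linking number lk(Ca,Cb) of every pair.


V = 1
<D> = -A^-3 (w = -1)
1 component over 3 crossings, w = -1
3 Fox colorings among 3^3, |V(-1)| = 1: not tricolorable
why: w = -1 shifts under R1 moves; the (-A^3)^(1) factor cancels that in V


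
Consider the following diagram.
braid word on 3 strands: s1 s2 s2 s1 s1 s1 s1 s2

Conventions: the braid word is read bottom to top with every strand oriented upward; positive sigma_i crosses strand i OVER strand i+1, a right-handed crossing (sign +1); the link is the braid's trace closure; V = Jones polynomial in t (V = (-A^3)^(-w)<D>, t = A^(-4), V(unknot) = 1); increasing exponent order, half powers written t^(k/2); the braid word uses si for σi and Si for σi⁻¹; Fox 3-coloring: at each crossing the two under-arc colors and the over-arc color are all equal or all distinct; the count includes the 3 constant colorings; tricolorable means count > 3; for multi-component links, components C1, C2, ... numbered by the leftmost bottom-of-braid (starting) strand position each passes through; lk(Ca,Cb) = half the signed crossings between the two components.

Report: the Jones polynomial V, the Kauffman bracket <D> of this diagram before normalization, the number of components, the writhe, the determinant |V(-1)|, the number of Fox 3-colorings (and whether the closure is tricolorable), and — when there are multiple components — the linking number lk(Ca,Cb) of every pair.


Jones polynomial: V(t) = t^3 + t^5 - t^6 + t^7 - t^8 + t^9 - t^10
<D> = -A^-16 + A^-12 - A^-8 + A^-4 - 1 + A^4 + A^12; writhe +8
components 1, writhe +8 (8 crossings)
3-colorings: 3 of 3^8, det 7 — not tricolorable
note: det 7 = |V(-1)|; not divisible by 3, so not tricolorable


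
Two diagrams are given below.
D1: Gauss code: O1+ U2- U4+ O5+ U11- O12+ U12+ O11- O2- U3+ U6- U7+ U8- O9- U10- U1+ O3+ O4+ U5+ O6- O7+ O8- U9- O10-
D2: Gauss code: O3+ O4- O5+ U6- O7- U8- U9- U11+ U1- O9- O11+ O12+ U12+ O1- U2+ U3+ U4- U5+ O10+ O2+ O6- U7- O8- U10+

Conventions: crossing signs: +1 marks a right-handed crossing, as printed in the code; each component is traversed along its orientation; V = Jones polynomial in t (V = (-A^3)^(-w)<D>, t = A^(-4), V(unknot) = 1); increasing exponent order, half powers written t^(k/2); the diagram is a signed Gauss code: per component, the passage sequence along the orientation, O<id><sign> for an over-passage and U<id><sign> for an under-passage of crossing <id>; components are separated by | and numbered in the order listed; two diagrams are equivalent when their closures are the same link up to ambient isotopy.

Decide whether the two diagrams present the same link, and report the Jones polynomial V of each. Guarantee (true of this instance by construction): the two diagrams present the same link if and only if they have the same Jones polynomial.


equivalent: no
D1 (bracket A^-8 - A^-4 + 1 - A^4 + A^8; 12 crossings at w = 0): V = t^-2 - t^-1 + 1 - t + t^2
D2 (bracket 1; 12 crossings at w = 0): V = 1
key observation: comparing 2 Jones polynomials yields 2 groups


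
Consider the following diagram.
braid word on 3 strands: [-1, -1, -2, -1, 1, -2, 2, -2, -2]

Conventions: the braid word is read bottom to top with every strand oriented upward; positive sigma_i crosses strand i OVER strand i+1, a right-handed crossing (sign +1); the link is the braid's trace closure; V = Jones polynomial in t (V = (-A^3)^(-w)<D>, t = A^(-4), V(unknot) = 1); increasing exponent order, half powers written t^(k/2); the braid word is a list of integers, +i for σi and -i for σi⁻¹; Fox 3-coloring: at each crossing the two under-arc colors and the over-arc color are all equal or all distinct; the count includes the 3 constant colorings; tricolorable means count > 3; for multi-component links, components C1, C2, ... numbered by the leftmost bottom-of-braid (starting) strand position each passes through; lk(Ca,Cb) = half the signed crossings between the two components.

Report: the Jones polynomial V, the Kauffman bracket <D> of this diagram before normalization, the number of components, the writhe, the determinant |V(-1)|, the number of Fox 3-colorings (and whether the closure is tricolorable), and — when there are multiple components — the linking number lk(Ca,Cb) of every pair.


V = t^(-13/2) - t^(-11/2) + t^(-9/2) - 2t^(-7/2) - t^(-3/2)
<D> = A^-9 + 2A^-1 - A^3 + A^7 - A^11 (w = -5)
2 components over 9 crossings, w = -5
lk(C1,C2): -1
9 Fox colorings among 3^9, |V(-1)| = 6: tricolorable
why: |V(-1)| = 6: so tricolorable, since 3 divides 6


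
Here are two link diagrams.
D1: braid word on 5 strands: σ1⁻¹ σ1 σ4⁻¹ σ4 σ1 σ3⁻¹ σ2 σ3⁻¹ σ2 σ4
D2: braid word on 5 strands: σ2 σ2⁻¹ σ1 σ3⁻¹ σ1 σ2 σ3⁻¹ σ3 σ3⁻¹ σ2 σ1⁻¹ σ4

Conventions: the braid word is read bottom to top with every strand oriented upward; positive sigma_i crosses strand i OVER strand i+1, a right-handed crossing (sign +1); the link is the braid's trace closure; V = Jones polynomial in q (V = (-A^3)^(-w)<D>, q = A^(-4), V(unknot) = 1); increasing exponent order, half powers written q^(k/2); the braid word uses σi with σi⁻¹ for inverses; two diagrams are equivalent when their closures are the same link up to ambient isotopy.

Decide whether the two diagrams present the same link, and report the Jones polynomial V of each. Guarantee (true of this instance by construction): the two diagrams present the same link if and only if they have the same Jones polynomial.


equivalent: yes
D1 (bracket A^-2 - A^2 + A^6 - A^10 + A^14; 10 crossings at w = +2): V = q^-2 - q^-1 + 1 - q + q^2
V(D2) = q^-2 - q^-1 + 1 - q + q^2  [12 crossings, <D> = A^-2 - A^2 + A^6 - A^10 + A^14, w = +2]
observation: from 10 to 12 crossings by R-moves: one link, two diagrams


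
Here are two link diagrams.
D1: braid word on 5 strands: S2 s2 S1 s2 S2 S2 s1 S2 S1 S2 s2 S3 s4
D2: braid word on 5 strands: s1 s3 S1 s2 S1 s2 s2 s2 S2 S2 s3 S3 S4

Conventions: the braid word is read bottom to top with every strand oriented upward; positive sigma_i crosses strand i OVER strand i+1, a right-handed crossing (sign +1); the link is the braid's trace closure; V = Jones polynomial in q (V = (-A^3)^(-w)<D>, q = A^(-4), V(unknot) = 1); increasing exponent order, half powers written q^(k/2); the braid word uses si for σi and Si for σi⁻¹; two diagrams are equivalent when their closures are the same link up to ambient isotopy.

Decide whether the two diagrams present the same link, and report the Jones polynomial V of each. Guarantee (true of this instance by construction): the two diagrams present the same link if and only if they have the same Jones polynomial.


equivalent: no
D1 (bracket A^-7 - A^-3 + A + A^9; 13 crossings at w = -3): V = -q^(-9/2) - q^(-5/2) + q^(-3/2) - q^(-1/2)
V(D2) = -q^(1/2) - q^(5/2)  (w +1, c 13, <D> = A^-7 + A)
key observation: 2 classes among 2 diagrams; unequal V(q) rules out equality


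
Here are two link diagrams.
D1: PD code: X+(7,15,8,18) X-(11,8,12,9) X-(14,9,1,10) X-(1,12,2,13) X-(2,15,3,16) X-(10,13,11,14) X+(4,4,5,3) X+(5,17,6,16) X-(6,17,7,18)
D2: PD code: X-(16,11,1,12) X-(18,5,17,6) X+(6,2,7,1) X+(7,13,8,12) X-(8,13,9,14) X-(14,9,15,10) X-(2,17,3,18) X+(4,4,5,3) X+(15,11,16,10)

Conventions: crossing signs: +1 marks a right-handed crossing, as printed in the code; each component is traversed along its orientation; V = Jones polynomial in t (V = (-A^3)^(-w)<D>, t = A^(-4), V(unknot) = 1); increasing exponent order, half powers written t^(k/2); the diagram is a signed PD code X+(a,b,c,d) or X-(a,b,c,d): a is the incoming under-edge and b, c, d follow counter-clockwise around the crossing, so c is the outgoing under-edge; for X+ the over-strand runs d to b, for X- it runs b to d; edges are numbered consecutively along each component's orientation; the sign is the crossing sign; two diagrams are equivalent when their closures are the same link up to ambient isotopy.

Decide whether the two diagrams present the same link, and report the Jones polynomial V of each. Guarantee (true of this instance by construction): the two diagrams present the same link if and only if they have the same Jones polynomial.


equivalent: no
V(D1) = t^(-9/2) - t^(-5/2) - t^(-3/2) - t^(-1/2)  (w -3, c 9, <D> = A^-7 + A^-3 + A - A^9)
V(D2) = -t^(-5/2) - t^(-1/2)  (w -1, c 9, <D> = A^-1 + A^7)
why: 2 classes among 2 diagrams; unequal V(t) rules out equality


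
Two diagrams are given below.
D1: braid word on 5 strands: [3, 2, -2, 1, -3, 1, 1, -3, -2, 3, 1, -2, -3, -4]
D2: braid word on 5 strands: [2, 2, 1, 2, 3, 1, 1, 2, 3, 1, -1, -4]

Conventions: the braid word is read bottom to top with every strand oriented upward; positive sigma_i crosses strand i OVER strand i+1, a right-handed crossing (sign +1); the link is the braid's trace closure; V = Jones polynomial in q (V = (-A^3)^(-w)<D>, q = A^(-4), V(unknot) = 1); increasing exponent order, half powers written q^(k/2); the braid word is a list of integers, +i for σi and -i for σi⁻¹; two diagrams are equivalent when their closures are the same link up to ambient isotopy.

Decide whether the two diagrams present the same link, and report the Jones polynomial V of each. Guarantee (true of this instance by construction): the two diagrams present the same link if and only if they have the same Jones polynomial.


equivalent: no
D1 (bracket A^-20 - 2A^-16 + 3A^-12 - 3A^-8 + 3A^-4 - 3 + 2A^4 - A^8 + A^12; 14 crossings at w = 0): V = q^-3 - q^-2 + 2q^-1 - 3 + 3q - 3q^2 + 3q^3 - 2q^4 + q^5
V(D2) = q^3 + q^5 - q^6 + q^7 - q^8 + q^9 - q^10  (w +8, c 12, <D> = -A^-16 + A^-12 - A^-8 + A^-4 - 1 + A^4 + A^12)
key observation: 2 values of V(q) split the 2 diagrams


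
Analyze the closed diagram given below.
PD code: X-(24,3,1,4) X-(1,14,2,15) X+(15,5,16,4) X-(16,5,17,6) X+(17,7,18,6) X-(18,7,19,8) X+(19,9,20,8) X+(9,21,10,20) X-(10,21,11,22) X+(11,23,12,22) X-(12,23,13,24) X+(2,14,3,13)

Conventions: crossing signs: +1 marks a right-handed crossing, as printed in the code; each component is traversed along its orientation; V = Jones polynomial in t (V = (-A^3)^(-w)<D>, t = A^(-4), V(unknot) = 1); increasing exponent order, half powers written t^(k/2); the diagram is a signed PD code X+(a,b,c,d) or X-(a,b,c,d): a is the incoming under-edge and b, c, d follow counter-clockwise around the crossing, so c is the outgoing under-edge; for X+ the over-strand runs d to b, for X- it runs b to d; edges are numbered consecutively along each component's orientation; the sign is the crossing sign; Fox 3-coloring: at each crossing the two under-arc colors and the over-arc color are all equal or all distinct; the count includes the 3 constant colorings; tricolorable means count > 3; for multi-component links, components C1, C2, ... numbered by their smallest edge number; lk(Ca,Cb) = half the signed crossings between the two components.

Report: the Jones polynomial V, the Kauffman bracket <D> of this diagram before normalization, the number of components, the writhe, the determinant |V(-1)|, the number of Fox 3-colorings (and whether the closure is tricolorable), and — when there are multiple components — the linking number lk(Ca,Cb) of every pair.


V = 1
<D> = 1 (w = 0)
1 component over 12 crossings, w = 0
3 Fox colorings among 3^12, |V(-1)| = 1: not tricolorable
why: w = 0 (over 12 crossings) is diagram-only; (-A^3)^(0) removes it from V


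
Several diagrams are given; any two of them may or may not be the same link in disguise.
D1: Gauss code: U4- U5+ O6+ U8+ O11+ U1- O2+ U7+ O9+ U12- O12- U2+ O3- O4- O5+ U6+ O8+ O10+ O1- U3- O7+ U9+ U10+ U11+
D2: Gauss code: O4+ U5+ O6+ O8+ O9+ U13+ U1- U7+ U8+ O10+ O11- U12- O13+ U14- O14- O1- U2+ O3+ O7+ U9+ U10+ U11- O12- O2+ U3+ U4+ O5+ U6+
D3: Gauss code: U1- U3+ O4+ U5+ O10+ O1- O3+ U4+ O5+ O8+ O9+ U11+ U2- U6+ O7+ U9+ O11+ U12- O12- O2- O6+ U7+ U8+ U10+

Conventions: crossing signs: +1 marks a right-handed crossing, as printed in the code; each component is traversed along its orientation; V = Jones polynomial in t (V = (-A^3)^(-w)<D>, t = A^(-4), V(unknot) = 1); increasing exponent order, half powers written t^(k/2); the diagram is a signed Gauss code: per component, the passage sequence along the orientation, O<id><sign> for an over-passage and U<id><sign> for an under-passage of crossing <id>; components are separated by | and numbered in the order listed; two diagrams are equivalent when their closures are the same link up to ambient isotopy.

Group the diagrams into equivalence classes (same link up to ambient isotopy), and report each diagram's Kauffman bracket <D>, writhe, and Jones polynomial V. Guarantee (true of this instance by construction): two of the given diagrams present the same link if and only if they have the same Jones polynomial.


grouping into links: {D1} | {D2, D3}
V(D1) = t - t^2 + 2t^3 - t^4 + t^5 - t^6  (w +4, c 12, <D> = -A^-12 + A^-8 - A^-4 + 2 - A^4 + A^8)
V(D2) = t^2 + 2t^4 - 2t^5 + t^6 - 2t^7 + t^8  [14 crossings, <D> = A^-14 - 2A^-10 + A^-6 - 2A^-2 + 2A^2 + A^10, w = +6]
V(D3) = t^2 + 2t^4 - 2t^5 + t^6 - 2t^7 + t^8  [12 crossings, <D> = A^-14 - 2A^-10 + A^-6 - 2A^-2 + 2A^2 + A^10, w = +6]
why: 2 classes among 3 diagrams; unequal V(t) rules out equality


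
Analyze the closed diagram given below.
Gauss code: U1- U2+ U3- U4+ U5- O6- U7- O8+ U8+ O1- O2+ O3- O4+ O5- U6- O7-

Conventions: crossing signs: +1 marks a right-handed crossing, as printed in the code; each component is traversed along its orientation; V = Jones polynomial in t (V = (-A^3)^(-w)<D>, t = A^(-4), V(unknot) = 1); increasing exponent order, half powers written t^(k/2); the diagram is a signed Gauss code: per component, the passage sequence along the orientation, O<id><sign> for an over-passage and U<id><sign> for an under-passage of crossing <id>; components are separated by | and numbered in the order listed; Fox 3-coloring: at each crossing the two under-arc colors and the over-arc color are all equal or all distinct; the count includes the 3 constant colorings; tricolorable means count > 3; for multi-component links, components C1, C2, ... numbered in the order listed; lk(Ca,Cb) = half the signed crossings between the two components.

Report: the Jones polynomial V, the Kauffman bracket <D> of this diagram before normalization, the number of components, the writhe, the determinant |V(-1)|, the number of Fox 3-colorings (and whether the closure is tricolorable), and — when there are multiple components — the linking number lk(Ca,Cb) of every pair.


Jones polynomial: V(t) = -t^-4 + t^-3 + t^-1
<D> = A^-2 + A^6 - A^10; writhe -2
components 1, writhe -2 (8 crossings)
3-colorings: 9 of 3^8, det 3 — tricolorable
note: V spans 3 powers of t: at least 3 crossings in any diagram


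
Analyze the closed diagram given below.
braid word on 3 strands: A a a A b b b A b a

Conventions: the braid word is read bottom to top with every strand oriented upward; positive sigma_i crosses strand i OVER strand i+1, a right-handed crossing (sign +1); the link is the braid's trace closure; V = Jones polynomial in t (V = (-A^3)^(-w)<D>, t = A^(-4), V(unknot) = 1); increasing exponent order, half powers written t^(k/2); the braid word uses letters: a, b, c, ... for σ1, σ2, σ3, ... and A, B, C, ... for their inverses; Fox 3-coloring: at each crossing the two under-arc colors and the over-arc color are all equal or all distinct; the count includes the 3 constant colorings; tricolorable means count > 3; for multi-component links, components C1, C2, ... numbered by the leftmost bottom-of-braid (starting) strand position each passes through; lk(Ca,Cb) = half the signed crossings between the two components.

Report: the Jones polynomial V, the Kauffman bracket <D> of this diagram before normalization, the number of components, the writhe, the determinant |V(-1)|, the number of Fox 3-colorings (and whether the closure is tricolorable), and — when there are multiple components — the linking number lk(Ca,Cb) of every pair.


V(t) = t + t^3 - t^4
bracket: -A^-4 + 1 + A^8, w = +4
1 component, writhe +4, over 10 crossings
det 3, colorings 9 of 3^10 — tricolorable
observation: inverse pairs cancel, leaving σ2 σ2 σ2 σ1⁻¹ σ2 σ1


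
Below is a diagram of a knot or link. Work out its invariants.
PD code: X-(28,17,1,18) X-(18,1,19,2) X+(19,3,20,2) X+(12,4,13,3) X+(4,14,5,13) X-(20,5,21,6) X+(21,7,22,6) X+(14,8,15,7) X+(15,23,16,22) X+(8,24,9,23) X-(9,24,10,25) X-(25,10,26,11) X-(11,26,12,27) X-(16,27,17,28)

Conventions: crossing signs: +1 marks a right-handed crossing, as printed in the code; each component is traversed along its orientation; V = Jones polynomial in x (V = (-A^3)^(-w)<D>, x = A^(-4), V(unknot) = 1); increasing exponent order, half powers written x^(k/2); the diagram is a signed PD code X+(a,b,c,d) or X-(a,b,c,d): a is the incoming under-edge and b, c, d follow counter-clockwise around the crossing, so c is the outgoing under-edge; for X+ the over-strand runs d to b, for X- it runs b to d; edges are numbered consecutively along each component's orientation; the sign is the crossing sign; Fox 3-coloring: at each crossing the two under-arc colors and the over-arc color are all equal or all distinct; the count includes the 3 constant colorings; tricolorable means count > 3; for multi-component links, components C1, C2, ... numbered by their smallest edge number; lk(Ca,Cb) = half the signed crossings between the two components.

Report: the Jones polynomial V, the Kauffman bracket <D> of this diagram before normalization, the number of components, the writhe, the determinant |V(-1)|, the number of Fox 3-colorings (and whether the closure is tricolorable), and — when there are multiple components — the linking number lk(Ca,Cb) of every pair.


Jones polynomial: V(x) = -x^-3 + 2x^-2 - 2x^-1 + 3 - 2x + 2x^2 - x^3
<D> = -A^-12 + 2A^-8 - 2A^-4 + 3 - 2A^4 + 2A^8 - A^12; writhe 0
components 1, writhe 0 (14 crossings)
3-colorings: 3 of 3^14, det 13 — not tricolorable
note: w = 0 shifts under R1 moves; the (-A^3)^(0) factor cancels that in V
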